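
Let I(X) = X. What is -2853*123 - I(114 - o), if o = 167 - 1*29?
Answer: -350895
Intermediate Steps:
o = 138 (o = 167 - 29 = 138)
-2853*123 - I(114 - o) = -2853*123 - (114 - 1*138) = -350919 - (114 - 138) = -350919 - 1*(-24) = -350919 + 24 = -350895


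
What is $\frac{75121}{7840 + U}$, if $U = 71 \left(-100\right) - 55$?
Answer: $\frac{75121}{685} \approx 109.67$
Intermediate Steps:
$U = -7155$ ($U = -7100 - 55 = -7155$)
$\frac{75121}{7840 + U} = \frac{75121}{7840 - 7155} = \frac{75121}{685}$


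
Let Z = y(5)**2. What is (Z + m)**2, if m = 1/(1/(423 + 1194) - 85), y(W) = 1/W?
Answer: 9412686361/11806783210000 ≈ 0.00079723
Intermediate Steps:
m = -1617/137444 (m = 1/(1/1617 - 85) = 1/(-137444/1617) = -1617/137444 ≈ -0.011765)
Z = 1/25 (Z = (1/5)**2 = 1/25 ≈ 0.040000)
(Z + m)**2 = (1/25 - 1617/137444)**2 = (97019/3436100)**2 = 9412686361/11806783210000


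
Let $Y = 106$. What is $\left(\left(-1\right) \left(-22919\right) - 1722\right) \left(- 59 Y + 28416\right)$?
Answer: $469767914$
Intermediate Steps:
$\left(\left(-1\right) \left(-22919\right) - 1722\right) \left(- 59 Y + 28416\right) = \left(\left(-1\right) \left(-22919\right) - 1722\right) \left(\left(-59\right) 106 + 28416\right) = \left(22919 - 1722\right) \left(-6254 + 28416\right) = 21197 \cdot 22162 = 469767914$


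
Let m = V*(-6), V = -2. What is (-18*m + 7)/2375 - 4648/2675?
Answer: -24417/13375 ≈ -1.8256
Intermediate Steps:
m = 12 (m = -2*(-6) = 12)
(-18*m + 7)/2375 - 4648/2675 = (-18*12 + 7)/2375 - 4648/2675 = (-216 + 7)*(1/2375) - 4648*1/2675 = -209*1/2375 - 4648/2675 = -11/125 - 4648/2675 = -24417/13375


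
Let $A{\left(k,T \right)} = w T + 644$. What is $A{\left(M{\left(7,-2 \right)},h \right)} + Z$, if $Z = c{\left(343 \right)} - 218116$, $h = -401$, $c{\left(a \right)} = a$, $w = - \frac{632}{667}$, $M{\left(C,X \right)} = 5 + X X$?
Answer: $- \frac{144571611}{667} \approx -2.1675 \cdot 10^{5}$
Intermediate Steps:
$M{\left(C,X \right)} = 5 + X^{2}$
$w = - \frac{632}{667}$ ($w = \left(-632\right) \frac{1}{667} = - \frac{632}{667} \approx -0.94753$)
$A{\left(k,T \right)} = 644 - \frac{632 T}{667}$ ($A{\left(k,T \right)} = - \frac{632 T}{667} + 644 = 644 - \frac{632 T}{667}$)
$Z = -217773$ ($Z = 343 - 218116 = -217773$)
$A{\left(M{\left(7,-2 \right)},h \right)} + Z = \left(644 - - \frac{253432}{667}\right) - 217773 = \left(644 + \frac{253432}{667}\right) - 217773 = \frac{682980}{667} - 217773 = - \frac{144571611}{667}$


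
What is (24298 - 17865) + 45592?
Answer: 52025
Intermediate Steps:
(24298 - 17865) + 45592 = 6433 + 45592 = 52025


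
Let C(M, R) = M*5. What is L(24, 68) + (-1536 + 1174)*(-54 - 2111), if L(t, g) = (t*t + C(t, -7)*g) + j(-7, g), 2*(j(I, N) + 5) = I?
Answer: 1584915/2 ≈ 7.9246e+5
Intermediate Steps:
j(I, N) = -5 + I/2
C(M, R) = 5*M
L(t, g) = -17/2 + t**2 + 5*g*t (L(t, g) = (t*t + (5*t)*g) + (-5 + (1/2)*(-7)) = (t**2 + 5*g*t) + (-5 - 7/2) = (t**2 + 5*g*t) - 17/2 = -17/2 + t**2 + 5*g*t)
L(24, 68) + (-1536 + 1174)*(-54 - 2111) = (-17/2 + 24**2 + 5*68*24) + (-1536 + 1174)*(-54 - 2111) = (-17/2 + 576 + 8160) - 362*(-2165) = 17455/2 + 783730 = 1584915/2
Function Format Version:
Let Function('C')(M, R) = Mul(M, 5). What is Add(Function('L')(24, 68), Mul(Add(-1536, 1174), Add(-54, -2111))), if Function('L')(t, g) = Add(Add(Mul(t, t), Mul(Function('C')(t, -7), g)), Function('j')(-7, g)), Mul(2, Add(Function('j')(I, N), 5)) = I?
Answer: Rational(1584915, 2) ≈ 7.9246e+5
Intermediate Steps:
Function('j')(I, N) = Add(-5, Mul(Rational(1, 2), I))
Function('C')(M, R) = Mul(5, M)
Function('L')(t, g) = Add(Rational(-17, 2), Pow(t, 2), Mul(5, g, t)) (Function('L')(t, g) = Add(Add(Mul(t, t), Mul(Mul(5, t), g)), Add(-5, Mul(Rational(1, 2), -7))) = Add(Add(Pow(t, 2), Mul(5, g, t)), Add(-5, Rational(-7, 2))) = Add(Add(Pow(t, 2), Mul(5, g, t)), Rational(-17, 2)) = Add(Rational(-17, 2), Pow(t, 2), Mul(5, g, t)))
Add(Function('L')(24, 68), Mul(Add(-1536, 1174), Add(-54, -2111))) = Add(Add(Rational(-17, 2), Pow(24, 2), Mul(5, 68, 24)), Mul(Add(-1536, 1174), Add(-54, -2111))) = Add(Add(Rational(-17, 2), 576, 8160), Mul(-362, -2165)) = Add(Rational(17455, 2), 783730) = Rational(1584915, 2)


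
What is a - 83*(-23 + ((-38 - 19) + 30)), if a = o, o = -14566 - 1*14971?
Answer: -25387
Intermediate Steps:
o = -29537 (o = -14566 - 14971 = -29537)
a = -29537
a - 83*(-23 + ((-38 - 19) + 30)) = -29537 - 83*(-23 + ((-38 - 19) + 30)) = -29537 - 83*(-23 + (-57 + 30)) = -29537 - 83*(-23 - 27) = -29537 - 83*(-50) = -29537 + 4150 = -25387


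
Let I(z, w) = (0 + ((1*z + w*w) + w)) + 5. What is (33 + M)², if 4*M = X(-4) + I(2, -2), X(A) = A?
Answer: 18769/16 ≈ 1173.1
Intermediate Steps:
I(z, w) = 5 + w + z + w² (I(z, w) = (0 + ((z + w²) + w)) + 5 = (0 + (w + z + w²)) + 5 = (w + z + w²) + 5 = 5 + w + z + w²)
M = 5/4 (M = (-4 + (5 - 2 + 2 + (-2)²))/4 = (-4 + (5 - 2 + 2 + 4))/4 = (-4 + 9)/4 = (¼)*5 = 5/4 ≈ 1.2500)
(33 + M)² = (33 + 5/4)² = (137/4)² = 18769/16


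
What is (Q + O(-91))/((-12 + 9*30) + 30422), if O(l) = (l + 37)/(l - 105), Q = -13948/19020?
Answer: -673/45099600 ≈ -1.4923e-5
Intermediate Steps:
Q = -11/15 (Q = -13948*1/19020 = -11/15 ≈ -0.73333)
O(l) = (37 + l)/(-105 + l)
(Q + O(-91))/((-12 + 9*30) + 30422) = (-11/15 + (37 - 91)/(-105 - 91))/((-12 + 9*30) + 30422) = (-11/15 - 54/(-196))/((-12 + 270) + 30422) = (-11/15 - 1/196*(-54))/(258 + 30422) = (-11/15 + 27/98)/30680 = -673/1470*1/30680 = -673/45099600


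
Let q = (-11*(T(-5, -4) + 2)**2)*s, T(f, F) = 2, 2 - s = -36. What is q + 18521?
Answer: 11833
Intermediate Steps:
s = 38 (s = 2 - 1*(-36) = 2 + 36 = 38)
q = -6688 (q = -11*(2 + 2)**2*38 = -11*4**2*38 = -11*16*38 = -176*38 = -6688)
q + 18521 = -6688 + 18521 = 11833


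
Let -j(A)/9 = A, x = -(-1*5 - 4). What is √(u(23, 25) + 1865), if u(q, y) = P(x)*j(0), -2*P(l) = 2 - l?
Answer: √1865 ≈ 43.186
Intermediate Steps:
x = 9 (x = -(-5 - 4) = -1*(-9) = 9)
j(A) = -9*A
P(l) = -1 + l/2 (P(l) = -(2 - l)/2 = -1 + l/2)
u(q, y) = 0 (u(q, y) = (-1 + (½)*9)*(-9*0) = (-1 + 9/2)*0 = (7/2)*0 = 0)
√(u(23, 25) + 1865) = √(0 + 1865) = √1865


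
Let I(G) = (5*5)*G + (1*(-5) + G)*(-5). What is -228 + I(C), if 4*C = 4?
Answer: -183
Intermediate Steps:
C = 1 (C = (¼)*4 = 1)
I(G) = 25 + 20*G (I(G) = 25*G + (-5 + G)*(-5) = 25*G + (25 - 5*G) = 25 + 20*G)
-228 + I(C) = -228 + (25 + 20*1) = -228 + (25 + 20) = -228 + 45 = -183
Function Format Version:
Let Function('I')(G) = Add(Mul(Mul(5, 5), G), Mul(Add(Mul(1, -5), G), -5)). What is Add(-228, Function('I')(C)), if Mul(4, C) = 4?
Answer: -183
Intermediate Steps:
C = 1 (C = Mul(Rational(1, 4), 4) = 1)
Function('I')(G) = Add(25, Mul(20, G)) (Function('I')(G) = Add(Mul(25, G), Mul(Add(-5, G), -5)) = Add(Mul(25, G), Add(25, Mul(-5, G))) = Add(25, Mul(20, G)))
Add(-228, Function('I')(C)) = Add(-228, Add(25, Mul(20, 1))) = Add(-228, Add(25, 20)) = Add(-228, 45) = -183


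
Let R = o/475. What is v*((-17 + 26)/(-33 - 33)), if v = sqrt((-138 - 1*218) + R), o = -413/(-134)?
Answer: -3*I*sqrt(57689780902)/280060 ≈ -2.5729*I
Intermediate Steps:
o = 413/134 (o = -413*(-1/134) = 413/134 ≈ 3.0821)
R = 413/63650 (R = (413/134)/475 = (413/134)*(1/475) = 413/63650 ≈ 0.0064886)
v = I*sqrt(57689780902)/12730 (v = sqrt((-138 - 1*218) + 413/63650) = sqrt((-138 - 218) + 413/63650) = sqrt(-356 + 413/63650) = sqrt(-22658987/63650) = I*sqrt(57689780902)/12730 ≈ 18.868*I)
v*((-17 + 26)/(-33 - 33)) = (I*sqrt(57689780902)/12730)*((-17 + 26)/(-33 - 33)) = (I*sqrt(57689780902)/12730)*(9/(-66)) = (I*sqrt(57689780902)/12730)*(9*(-1/66)) = (I*sqrt(57689780902)/12730)*(-3/22) = -3*I*sqrt(57689780902)/280060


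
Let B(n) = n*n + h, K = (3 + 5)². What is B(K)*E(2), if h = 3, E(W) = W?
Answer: 8198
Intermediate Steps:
K = 64 (K = 8² = 64)
B(n) = 3 + n² (B(n) = n*n + 3 = n² + 3 = 3 + n²)
B(K)*E(2) = (3 + 64²)*2 = (3 + 4096)*2 = 4099*2 = 8198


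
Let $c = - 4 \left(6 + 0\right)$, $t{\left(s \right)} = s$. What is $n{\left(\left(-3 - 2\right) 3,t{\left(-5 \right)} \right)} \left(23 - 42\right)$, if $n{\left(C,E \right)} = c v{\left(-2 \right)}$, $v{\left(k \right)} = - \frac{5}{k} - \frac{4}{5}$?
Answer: $\frac{3876}{5} \approx 775.2$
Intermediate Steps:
$v{\left(k \right)} = - \frac{4}{5} - \frac{5}{k}$ ($v{\left(k \right)} = - \frac{5}{k} - \frac{4}{5} = - \frac{4}{5} - \frac{5}{k}$)
$c = -24$ ($c = \left(-4\right) 6 = -24$)
$n{\left(C,E \right)} = - \frac{204}{5}$ ($n{\left(C,E \right)} = - 24 \left(- \frac{4}{5} - \frac{5}{-2}\right) = - 24 \left(- \frac{4}{5} - - \frac{5}{2}\right) = - 24 \left(- \frac{4}{5} + \frac{5}{2}\right) = \left(-24\right) \frac{17}{10} = - \frac{204}{5}$)
$n{\left(\left(-3 - 2\right) 3,t{\left(-5 \right)} \right)} \left(23 - 42\right) = - \frac{204 \left(23 - 42\right)}{5} = \left(- \frac{204}{5}\right) \left(-19\right) = \frac{3876}{5}$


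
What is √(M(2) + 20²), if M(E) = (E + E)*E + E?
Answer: √410 ≈ 20.248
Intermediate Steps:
M(E) = E + 2*E² (M(E) = (2*E)*E + E = 2*E² + E = E + 2*E²)
√(M(2) + 20²) = √(2*(1 + 2*2) + 20²) = √(2*(1 + 4) + 400) = √(2*5 + 400) = √(10 + 400) = √410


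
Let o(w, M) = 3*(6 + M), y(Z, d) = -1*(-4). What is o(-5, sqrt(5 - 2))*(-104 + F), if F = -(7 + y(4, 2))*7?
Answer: -3258 - 543*sqrt(3) ≈ -4198.5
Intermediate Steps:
y(Z, d) = 4
o(w, M) = 18 + 3*M
F = -77 (F = -(7 + 4)*7 = -11*7 = -1*77 = -77)
o(-5, sqrt(5 - 2))*(-104 + F) = (18 + 3*sqrt(5 - 2))*(-104 - 77) = (18 + 3*sqrt(3))*(-181) = -3258 - 543*sqrt(3)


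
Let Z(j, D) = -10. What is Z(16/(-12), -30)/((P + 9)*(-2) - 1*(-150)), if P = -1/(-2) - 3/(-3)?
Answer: -10/129 ≈ -0.077519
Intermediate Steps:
P = 3/2 (P = -1*(-1/2) - 3*(-1/3) = 1/2 + 1 = 3/2 ≈ 1.5000)
Z(16/(-12), -30)/((P + 9)*(-2) - 1*(-150)) = -10/((3/2 + 9)*(-2) - 1*(-150)) = -10/((21/2)*(-2) + 150) = -10/(-21 + 150) = -10/129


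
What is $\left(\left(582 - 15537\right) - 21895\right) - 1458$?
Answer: $-38308$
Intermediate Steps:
$\left(\left(582 - 15537\right) - 21895\right) - 1458 = \left(-14955 - 21895\right) - 1458 = -36850 - 1458 = -38308$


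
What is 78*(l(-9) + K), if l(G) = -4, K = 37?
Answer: 2574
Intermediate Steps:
78*(l(-9) + K) = 78*(-4 + 37) = 78*33 = 2574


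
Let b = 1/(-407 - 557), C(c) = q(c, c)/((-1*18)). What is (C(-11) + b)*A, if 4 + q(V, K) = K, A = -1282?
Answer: -1542887/1446 ≈ -1067.0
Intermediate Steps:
q(V, K) = -4 + K
C(c) = 2/9 - c/18 (C(c) = (-4 + c)/((-1*18)) = (-4 + c)/(-18) = (-4 + c)*(-1/18) = 2/9 - c/18)
b = -1/964 (b = 1/(-964) = -1/964 ≈ -0.0010373)
(C(-11) + b)*A = ((2/9 - 1/18*(-11)) - 1/964)*(-1282) = ((2/9 + 11/18) - 1/964)*(-1282) = (⅚ - 1/964)*(-1282) = (2407/2892)*(-1282) = -1542887/1446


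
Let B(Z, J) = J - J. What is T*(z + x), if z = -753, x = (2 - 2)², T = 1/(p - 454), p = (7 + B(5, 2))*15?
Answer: 753/349 ≈ 2.1576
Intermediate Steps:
B(Z, J) = 0
p = 105 (p = (7 + 0)*15 = 7*15 = 105)
T = -1/349 (T = 1/(105 - 454) = 1/(-349) = -1/349 ≈ -0.0028653)
x = 0 (x = 0² = 0)
T*(z + x) = -(-753 + 0)/349 = -1/349*(-753) = 753/349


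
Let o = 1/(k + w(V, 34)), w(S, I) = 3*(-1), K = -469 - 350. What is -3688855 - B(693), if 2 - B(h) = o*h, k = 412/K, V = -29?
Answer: -10583898300/2869 ≈ -3.6891e+6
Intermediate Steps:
K = -819
w(S, I) = -3
k = -412/819 (k = 412/(-819) = 412*(-1/819) = -412/819 ≈ -0.50305)
o = -819/2869 (o = 1/(-412/819 - 3) = 1/(-2869/819) = -819/2869 ≈ -0.28547)
B(h) = 2 + 819*h/2869 (B(h) = 2 - (-819)*h/2869 = 2 + 819*h/2869)
-3688855 - B(693) = -3688855 - (2 + (819/2869)*693) = -3688855 - (2 + 567567/2869) = -3688855 - 1*573305/2869 = -3688855 - 573305/2869 = -10583898300/2869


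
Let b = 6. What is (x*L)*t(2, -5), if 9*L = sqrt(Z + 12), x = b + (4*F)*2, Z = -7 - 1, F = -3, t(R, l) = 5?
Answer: -20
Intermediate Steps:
Z = -8
x = -18 (x = 6 + (4*(-3))*2 = 6 - 12*2 = 6 - 24 = -18)
L = 2/9 (L = sqrt(-8 + 12)/9 = sqrt(4)/9 = (1/9)*2 = 2/9 ≈ 0.22222)
(x*L)*t(2, -5) = -18*2/9*5 = -4*5 = -20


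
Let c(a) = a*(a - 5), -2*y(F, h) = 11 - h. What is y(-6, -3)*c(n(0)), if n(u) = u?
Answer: 0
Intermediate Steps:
y(F, h) = -11/2 + h/2 (y(F, h) = -(11 - h)/2 = -11/2 + h/2)
c(a) = a*(-5 + a)
y(-6, -3)*c(n(0)) = (-11/2 + (½)*(-3))*(0*(-5 + 0)) = (-11/2 - 3/2)*(0*(-5)) = -7*0 = 0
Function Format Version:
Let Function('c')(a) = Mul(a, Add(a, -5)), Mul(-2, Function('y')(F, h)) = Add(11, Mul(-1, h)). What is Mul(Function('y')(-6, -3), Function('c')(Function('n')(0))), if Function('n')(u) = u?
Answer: 0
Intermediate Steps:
Function('y')(F, h) = Add(Rational(-11, 2), Mul(Rational(1, 2), h)) (Function('y')(F, h) = Mul(Rational(-1, 2), Add(11, Mul(-1, h))) = Add(Rational(-11, 2), Mul(Rational(1, 2), h)))
Function('c')(a) = Mul(a, Add(-5, a))
Mul(Function('y')(-6, -3), Function('c')(Function('n')(0))) = Mul(Add(Rational(-11, 2), Mul(Rational(1, 2), -3)), Mul(0, Add(-5, 0))) = Mul(Add(Rational(-11, 2), Rational(-3, 2)), Mul(0, -5)) = Mul(-7, 0) = 0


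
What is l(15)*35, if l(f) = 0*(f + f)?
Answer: 0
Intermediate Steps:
l(f) = 0 (l(f) = 0*(2*f) = 0)
l(15)*35 = 0*35 = 0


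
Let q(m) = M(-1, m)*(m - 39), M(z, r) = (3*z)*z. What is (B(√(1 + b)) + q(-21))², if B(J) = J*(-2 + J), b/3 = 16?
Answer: 21025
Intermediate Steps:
b = 48 (b = 3*16 = 48)
M(z, r) = 3*z²
q(m) = -117 + 3*m (q(m) = (3*(-1)²)*(m - 39) = (3*1)*(-39 + m) = 3*(-39 + m) = -117 + 3*m)
(B(√(1 + b)) + q(-21))² = (√(1 + 48)*(-2 + √(1 + 48)) + (-117 + 3*(-21)))² = (√49*(-2 + √49) + (-117 - 63))² = (7*(-2 + 7) - 180)² = (7*5 - 180)² = (35 - 180)² = (-145)² = 21025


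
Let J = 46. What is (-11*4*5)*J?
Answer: -10120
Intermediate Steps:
(-11*4*5)*J = (-11*4*5)*46 = -44*5*46 = -220*46 = -10120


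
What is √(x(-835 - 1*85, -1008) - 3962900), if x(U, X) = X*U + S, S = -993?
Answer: I*√3036533 ≈ 1742.6*I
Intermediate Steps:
x(U, X) = -993 + U*X (x(U, X) = X*U - 993 = U*X - 993 = -993 + U*X)
√(x(-835 - 1*85, -1008) - 3962900) = √((-993 + (-835 - 1*85)*(-1008)) - 3962900) = √((-993 + (-835 - 85)*(-1008)) - 3962900) = √((-993 - 920*(-1008)) - 3962900) = √((-993 + 927360) - 3962900) = √(926367 - 3962900) = √(-3036533) = I*√3036533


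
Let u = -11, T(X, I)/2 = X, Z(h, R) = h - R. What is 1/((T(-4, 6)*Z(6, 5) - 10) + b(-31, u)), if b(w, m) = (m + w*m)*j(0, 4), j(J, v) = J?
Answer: -1/18 ≈ -0.055556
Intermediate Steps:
T(X, I) = 2*X
b(w, m) = 0 (b(w, m) = (m + w*m)*0 = (m + m*w)*0 = 0)
1/((T(-4, 6)*Z(6, 5) - 10) + b(-31, u)) = 1/(((2*(-4))*(6 - 1*5) - 10) + 0) = 1/((-8*(6 - 5) - 10) + 0) = 1/((-8*1 - 10) + 0) = 1/((-8 - 10) + 0) = 1/(-18 + 0) = 1/(-18) = -1/18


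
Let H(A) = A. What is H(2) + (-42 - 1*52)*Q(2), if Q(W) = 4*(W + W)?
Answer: -1502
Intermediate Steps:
Q(W) = 8*W (Q(W) = 4*(2*W) = 8*W)
H(2) + (-42 - 1*52)*Q(2) = 2 + (-42 - 1*52)*(8*2) = 2 + (-42 - 52)*16 = 2 - 94*16 = 2 - 1504 = -1502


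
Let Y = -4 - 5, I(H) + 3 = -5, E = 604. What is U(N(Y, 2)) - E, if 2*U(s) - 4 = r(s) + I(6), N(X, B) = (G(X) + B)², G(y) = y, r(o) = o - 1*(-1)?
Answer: -581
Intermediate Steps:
r(o) = 1 + o (r(o) = o + 1 = 1 + o)
I(H) = -8 (I(H) = -3 - 5 = -8)
Y = -9
N(X, B) = (B + X)² (N(X, B) = (X + B)² = (B + X)²)
U(s) = -3/2 + s/2 (U(s) = 2 + ((1 + s) - 8)/2 = 2 + (-7 + s)/2 = 2 + (-7/2 + s/2) = -3/2 + s/2)
U(N(Y, 2)) - E = (-3/2 + (2 - 9)²/2) - 1*604 = (-3/2 + (½)*(-7)²) - 604 = (-3/2 + (½)*49) - 604 = (-3/2 + 49/2) - 604 = 23 - 604 = -581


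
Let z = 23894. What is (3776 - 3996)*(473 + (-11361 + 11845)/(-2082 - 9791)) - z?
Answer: -1519091362/11873 ≈ -1.2795e+5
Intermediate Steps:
(3776 - 3996)*(473 + (-11361 + 11845)/(-2082 - 9791)) - z = (3776 - 3996)*(473 + (-11361 + 11845)/(-2082 - 9791)) - 1*23894 = -220*(473 + 484/(-11873)) - 23894 = -220*(473 + 484*(-1/11873)) - 23894 = -220*(473 - 484/11873) - 23894 = -220*5615445/11873 - 23894 = -1235397900/11873 - 23894 = -1519091362/11873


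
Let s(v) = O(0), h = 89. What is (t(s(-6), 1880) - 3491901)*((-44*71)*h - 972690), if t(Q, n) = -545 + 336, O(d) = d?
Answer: 4367672771860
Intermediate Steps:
s(v) = 0
t(Q, n) = -209
(t(s(-6), 1880) - 3491901)*((-44*71)*h - 972690) = (-209 - 3491901)*(-44*71*89 - 972690) = -3492110*(-3124*89 - 972690) = -3492110*(-278036 - 972690) = -3492110*(-1250726) = 4367672771860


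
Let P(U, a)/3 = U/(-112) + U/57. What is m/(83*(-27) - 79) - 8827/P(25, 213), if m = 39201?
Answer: -8726489459/638000 ≈ -13678.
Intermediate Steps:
P(U, a) = 55*U/2128 (P(U, a) = 3*(U/(-112) + U/57) = 3*(U*(-1/112) + U*(1/57)) = 3*(-U/112 + U/57) = 3*(55*U/6384) = 55*U/2128)
m/(83*(-27) - 79) - 8827/P(25, 213) = 39201/(83*(-27) - 79) - 8827/((55/2128)*25) = 39201/(-2241 - 79) - 8827/1375/2128 = 39201/(-2320) - 8827*2128/1375 = 39201*(-1/2320) - 18783856/1375 = -39201/2320 - 18783856/1375 = -8726489459/638000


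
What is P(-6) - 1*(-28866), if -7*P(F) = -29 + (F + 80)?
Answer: 202017/7 ≈ 28860.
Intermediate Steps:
P(F) = -51/7 - F/7 (P(F) = -(-29 + (F + 80))/7 = -(-29 + (80 + F))/7 = -(51 + F)/7 = -51/7 - F/7)
P(-6) - 1*(-28866) = (-51/7 - ⅐*(-6)) - 1*(-28866) = (-51/7 + 6/7) + 28866 = -45/7 + 28866 = 202017/7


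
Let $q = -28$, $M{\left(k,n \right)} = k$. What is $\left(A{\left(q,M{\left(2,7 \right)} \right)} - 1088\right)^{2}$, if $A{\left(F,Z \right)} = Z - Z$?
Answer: $1183744$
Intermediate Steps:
$A{\left(F,Z \right)} = 0$
$\left(A{\left(q,M{\left(2,7 \right)} \right)} - 1088\right)^{2} = \left(0 - 1088\right)^{2} = \left(-1088\right)^{2} = 1183744$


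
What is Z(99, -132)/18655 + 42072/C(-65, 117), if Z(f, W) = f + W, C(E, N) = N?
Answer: 20124341/55965 ≈ 359.59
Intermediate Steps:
Z(f, W) = W + f
Z(99, -132)/18655 + 42072/C(-65, 117) = (-132 + 99)/18655 + 42072/117 = -33*1/18655 + 42072*(1/117) = -33/18655 + 14024/39 = 20124341/55965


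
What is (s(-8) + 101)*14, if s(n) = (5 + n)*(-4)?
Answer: 1582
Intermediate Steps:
s(n) = -20 - 4*n
(s(-8) + 101)*14 = ((-20 - 4*(-8)) + 101)*14 = ((-20 + 32) + 101)*14 = (12 + 101)*14 = 113*14 = 1582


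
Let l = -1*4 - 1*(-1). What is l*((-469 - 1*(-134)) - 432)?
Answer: 2301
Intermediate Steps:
l = -3 (l = -4 + 1 = -3)
l*((-469 - 1*(-134)) - 432) = -3*((-469 - 1*(-134)) - 432) = -3*((-469 + 134) - 432) = -3*(-335 - 432) = -3*(-767) = 2301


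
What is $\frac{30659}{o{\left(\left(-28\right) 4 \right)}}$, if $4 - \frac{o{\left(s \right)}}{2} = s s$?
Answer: $- \frac{30659}{25080} \approx -1.2224$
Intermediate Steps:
$o{\left(s \right)} = 8 - 2 s^{2}$ ($o{\left(s \right)} = 8 - 2 s s = 8 - 2 s^{2}$)
$\frac{30659}{o{\left(\left(-28\right) 4 \right)}} = \frac{30659}{8 - 2 \left(\left(-28\right) 4\right)^{2}} = \frac{30659}{8 - 2 \left(-112\right)^{2}} = \frac{30659}{8 - 25088} = \frac{30659}{-25080} = 30659 \left(- \frac{1}{25080}\right) = - \frac{30659}{25080}$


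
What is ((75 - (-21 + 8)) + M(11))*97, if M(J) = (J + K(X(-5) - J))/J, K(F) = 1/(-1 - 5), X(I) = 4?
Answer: 569681/66 ≈ 8631.5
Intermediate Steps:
K(F) = -1/6 (K(F) = 1/(-6) = -1/6)
M(J) = (-1/6 + J)/J (M(J) = (J - 1/6)/J = (-1/6 + J)/J)
((75 - (-21 + 8)) + M(11))*97 = ((75 - (-21 + 8)) + (-1/6 + 11)/11)*97 = ((75 - 1*(-13)) + (1/11)*(65/6))*97 = ((75 + 13) + 65/66)*97 = (88 + 65/66)*97 = (5873/66)*97 = 569681/66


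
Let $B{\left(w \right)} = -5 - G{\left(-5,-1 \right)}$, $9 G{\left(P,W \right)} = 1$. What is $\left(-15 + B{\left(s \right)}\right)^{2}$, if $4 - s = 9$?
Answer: $\frac{32761}{81} \approx 404.46$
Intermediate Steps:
$s = -5$ ($s = 4 - 9 = -5$)
$G{\left(P,W \right)} = \frac{1}{9}$ ($G{\left(P,W \right)} = \frac{1}{9} \cdot 1 = \frac{1}{9}$)
$B{\left(w \right)} = - \frac{46}{9}$ ($B{\left(w \right)} = -5 - \frac{1}{9} = - \frac{46}{9}$)
$\left(-15 + B{\left(s \right)}\right)^{2} = \left(-15 - \frac{46}{9}\right)^{2} = \left(- \frac{181}{9}\right)^{2} = \frac{32761}{81}$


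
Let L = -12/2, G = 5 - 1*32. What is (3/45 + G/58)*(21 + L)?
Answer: -347/58 ≈ -5.9828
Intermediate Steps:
G = -27 (G = 5 - 32 = -27)
L = -6 (L = -12*½ = -6)
(3/45 + G/58)*(21 + L) = (3/45 - 27/58)*(21 - 6) = (3*(1/45) - 27*1/58)*15 = (1/15 - 27/58)*15 = -347/870*15 = -347/58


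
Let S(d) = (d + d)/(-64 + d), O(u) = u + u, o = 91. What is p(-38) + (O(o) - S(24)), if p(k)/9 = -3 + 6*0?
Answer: 781/5 ≈ 156.20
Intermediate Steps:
O(u) = 2*u
S(d) = 2*d/(-64 + d) (S(d) = (2*d)/(-64 + d) = 2*d/(-64 + d))
p(k) = -27 (p(k) = 9*(-3 + 6*0) = 9*(-3 + 0) = 9*(-3) = -27)
p(-38) + (O(o) - S(24)) = -27 + (2*91 - 2*24/(-64 + 24)) = -27 + (182 - 2*24/(-40)) = -27 + (182 - 2*24*(-1)/40) = -27 + (182 - 1*(-6/5)) = -27 + (182 + 6/5) = -27 + 916/5 = 781/5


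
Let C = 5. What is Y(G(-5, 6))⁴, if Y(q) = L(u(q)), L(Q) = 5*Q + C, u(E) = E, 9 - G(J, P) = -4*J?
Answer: 6250000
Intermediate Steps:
G(J, P) = 9 + 4*J (G(J, P) = 9 - (-4)*J = 9 + 4*J)
L(Q) = 5 + 5*Q (L(Q) = 5*Q + 5 = 5 + 5*Q)
Y(q) = 5 + 5*q
Y(G(-5, 6))⁴ = (5 + 5*(9 + 4*(-5)))⁴ = (5 + 5*(9 - 20))⁴ = (5 + 5*(-11))⁴ = (5 - 55)⁴ = (-50)⁴ = 6250000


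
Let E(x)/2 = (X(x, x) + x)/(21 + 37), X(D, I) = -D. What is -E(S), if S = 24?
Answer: 0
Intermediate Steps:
E(x) = 0 (E(x) = 2*((-x + x)/(21 + 37)) = 2*(0/58) = 2*(0*(1/58)) = 2*0 = 0)
-E(S) = -1*0 = 0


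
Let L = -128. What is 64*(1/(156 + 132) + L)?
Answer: -73726/9 ≈ -8191.8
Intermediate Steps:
64*(1/(156 + 132) + L) = 64*(1/(156 + 132) - 128) = 64*(1/288 - 128) = 64*(-36863/288) = -73726/9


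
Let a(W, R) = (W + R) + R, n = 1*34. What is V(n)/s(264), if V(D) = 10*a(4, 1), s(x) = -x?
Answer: -5/22 ≈ -0.22727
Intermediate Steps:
n = 34
a(W, R) = W + 2*R (a(W, R) = (R + W) + R = W + 2*R)
V(D) = 60 (V(D) = 10*(4 + 2*1) = 10*(4 + 2) = 10*6 = 60)
V(n)/s(264) = 60/((-1*264)) = 60/(-264) = 60*(-1/264) = -5/22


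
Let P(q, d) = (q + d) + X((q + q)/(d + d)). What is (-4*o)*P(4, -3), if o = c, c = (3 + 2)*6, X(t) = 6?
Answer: -840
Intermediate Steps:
P(q, d) = 6 + d + q (P(q, d) = (q + d) + 6 = (d + q) + 6 = 6 + d + q)
c = 30 (c = 5*6 = 30)
o = 30
(-4*o)*P(4, -3) = (-4*30)*(6 - 3 + 4) = -120*7 = -840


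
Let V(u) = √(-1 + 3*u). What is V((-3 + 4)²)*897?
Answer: 897*√2 ≈ 1268.5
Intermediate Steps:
V((-3 + 4)²)*897 = √(-1 + 3*(-3 + 4)²)*897 = √(-1 + 3*1²)*897 = √(-1 + 3*1)*897 = √(-1 + 3)*897 = √2*897 = 897*√2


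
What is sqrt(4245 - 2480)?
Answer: sqrt(1765) ≈ 42.012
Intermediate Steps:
sqrt(4245 - 2480) = sqrt(1765)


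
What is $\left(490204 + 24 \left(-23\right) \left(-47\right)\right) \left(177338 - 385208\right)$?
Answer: $-107291684760$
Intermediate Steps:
$\left(490204 + 24 \left(-23\right) \left(-47\right)\right) \left(177338 - 385208\right) = \left(490204 - -25944\right) \left(-207870\right) = \left(490204 + 25944\right) \left(-207870\right) = 516148 \left(-207870\right) = -107291684760$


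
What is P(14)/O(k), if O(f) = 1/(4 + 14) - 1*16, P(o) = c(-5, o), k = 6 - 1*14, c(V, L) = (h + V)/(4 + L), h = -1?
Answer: 6/287 ≈ 0.020906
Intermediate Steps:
c(V, L) = (-1 + V)/(4 + L)
k = -8 (k = 6 - 14 = -8)
P(o) = -6/(4 + o) (P(o) = (-1 - 5)/(4 + o) = -6/(4 + o))
O(f) = -287/18 (O(f) = 1/18 - 16 = -287/18)
P(14)/O(k) = (-6/(4 + 14))/(-287/18) = -6/18*(-18/287) = -6*1/18*(-18/287) = -⅓*(-18/287) = 6/287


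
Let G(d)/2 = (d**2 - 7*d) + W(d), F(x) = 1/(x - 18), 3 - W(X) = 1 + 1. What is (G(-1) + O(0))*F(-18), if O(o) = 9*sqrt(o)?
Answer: -1/2 ≈ -0.50000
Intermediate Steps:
W(X) = 1 (W(X) = 3 - (1 + 1) = 3 - 1*2 = 3 - 2 = 1)
F(x) = 1/(-18 + x)
G(d) = 2 - 14*d + 2*d**2 (G(d) = 2*((d**2 - 7*d) + 1) = 2*(1 + d**2 - 7*d) = 2 - 14*d + 2*d**2)
(G(-1) + O(0))*F(-18) = ((2 - 14*(-1) + 2*(-1)**2) + 9*sqrt(0))/(-18 - 18) = ((2 + 14 + 2*1) + 9*0)/(-36) = ((2 + 14 + 2) + 0)*(-1/36) = (18 + 0)*(-1/36) = 18*(-1/36) = -1/2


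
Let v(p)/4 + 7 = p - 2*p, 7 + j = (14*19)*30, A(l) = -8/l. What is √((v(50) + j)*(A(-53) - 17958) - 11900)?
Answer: I*√390719093610/53 ≈ 11794.0*I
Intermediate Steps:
j = 7973 (j = -7 + (14*19)*30 = -7 + 266*30 = -7 + 7980 = 7973)
v(p) = -28 - 4*p (v(p) = -28 + 4*(p - 2*p) = -28 + 4*(-p) = -28 - 4*p)
√((v(50) + j)*(A(-53) - 17958) - 11900) = √(((-28 - 4*50) + 7973)*(-8/(-53) - 17958) - 11900) = √(((-28 - 200) + 7973)*(-8*(-1/53) - 17958) - 11900) = √((-228 + 7973)*(8/53 - 17958) - 11900) = √(7745*(-951766/53) - 11900) = √(-7371427670/53 - 11900) = √(-7372058370/53) = I*√390719093610/53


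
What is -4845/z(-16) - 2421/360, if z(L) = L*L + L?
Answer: -2153/80 ≈ -26.913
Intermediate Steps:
z(L) = L + L² (z(L) = L² + L = L + L²)
-4845/z(-16) - 2421/360 = -4845*(-1/(16*(1 - 16))) - 2421/360 = -4845/((-16*(-15))) - 2421*1/360 = -4845/240 - 269/40 = -4845*1/240 - 269/40 = -323/16 - 269/40 = -2153/80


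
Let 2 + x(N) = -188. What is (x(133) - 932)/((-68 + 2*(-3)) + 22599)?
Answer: -66/1325 ≈ -0.049811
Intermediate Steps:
x(N) = -190 (x(N) = -2 - 188 = -190)
(x(133) - 932)/((-68 + 2*(-3)) + 22599) = (-190 - 932)/((-68 + 2*(-3)) + 22599) = -1122/((-68 - 6) + 22599) = -1122/(-74 + 22599) = -1122/22525 = -1122*1/22525 = -66/1325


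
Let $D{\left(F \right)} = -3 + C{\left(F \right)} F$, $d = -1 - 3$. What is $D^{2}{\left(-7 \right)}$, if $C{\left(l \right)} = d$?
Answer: $625$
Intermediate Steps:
$d = -4$
$C{\left(l \right)} = -4$
$D{\left(F \right)} = -3 - 4 F$
$D^{2}{\left(-7 \right)} = \left(-3 - -28\right)^{2} = \left(-3 + 28\right)^{2} = 25^{2} = 625$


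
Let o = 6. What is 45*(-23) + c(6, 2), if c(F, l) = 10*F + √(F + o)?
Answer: -975 + 2*√3 ≈ -971.54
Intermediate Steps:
c(F, l) = √(6 + F) + 10*F (c(F, l) = 10*F + √(F + 6) = 10*F + √(6 + F) = √(6 + F) + 10*F)
45*(-23) + c(6, 2) = 45*(-23) + (√(6 + 6) + 10*6) = -1035 + (√12 + 60) = -1035 + (2*√3 + 60) = -1035 + (60 + 2*√3) = -975 + 2*√3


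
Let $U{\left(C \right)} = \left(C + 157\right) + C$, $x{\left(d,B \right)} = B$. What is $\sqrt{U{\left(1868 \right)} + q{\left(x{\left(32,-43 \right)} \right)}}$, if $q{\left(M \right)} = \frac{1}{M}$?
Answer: $\frac{\sqrt{7198114}}{43} \approx 62.394$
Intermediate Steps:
$U{\left(C \right)} = 157 + 2 C$ ($U{\left(C \right)} = \left(157 + C\right) + C = 157 + 2 C$)
$\sqrt{U{\left(1868 \right)} + q{\left(x{\left(32,-43 \right)} \right)}} = \sqrt{\left(157 + 2 \cdot 1868\right) + \frac{1}{-43}} = \sqrt{\left(157 + 3736\right) - \frac{1}{43}} = \sqrt{3893 - \frac{1}{43}} = \sqrt{\frac{167398}{43}} = \frac{\sqrt{7198114}}{43}$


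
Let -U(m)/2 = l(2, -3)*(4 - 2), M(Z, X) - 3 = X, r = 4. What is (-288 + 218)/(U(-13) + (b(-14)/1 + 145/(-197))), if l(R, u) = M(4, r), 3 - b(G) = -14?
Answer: 6895/1156 ≈ 5.9645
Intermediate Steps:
b(G) = 17 (b(G) = 3 - 1*(-14) = 3 + 14 = 17)
M(Z, X) = 3 + X
l(R, u) = 7 (l(R, u) = 3 + 4 = 7)
U(m) = -28 (U(m) = -14*(4 - 2) = -14*2 = -2*14 = -28)
(-288 + 218)/(U(-13) + (b(-14)/1 + 145/(-197))) = (-288 + 218)/(-28 + (17/1 + 145/(-197))) = -70/(-28 + (17*1 + 145*(-1/197))) = -70/(-28 + (17 - 145/197)) = -70/(-28 + 3204/197) = -70/(-2312/197) = -70*(-197/2312) = 6895/1156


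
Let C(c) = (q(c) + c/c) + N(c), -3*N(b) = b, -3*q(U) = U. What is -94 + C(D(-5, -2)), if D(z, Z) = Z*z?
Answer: -299/3 ≈ -99.667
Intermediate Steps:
q(U) = -U/3
N(b) = -b/3
C(c) = 1 - 2*c/3 (C(c) = (-c/3 + c/c) - c/3 = (-c/3 + 1) - c/3 = (1 - c/3) - c/3 = 1 - 2*c/3)
-94 + C(D(-5, -2)) = -94 + (1 - (-4)*(-5)/3) = -94 + (1 - 2/3*10) = -94 + (1 - 20/3) = -94 - 17/3 = -299/3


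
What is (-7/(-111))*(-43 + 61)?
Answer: 42/37 ≈ 1.1351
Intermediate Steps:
(-7/(-111))*(-43 + 61) = -7*(-1/111)*18 = (7/111)*18 = 42/37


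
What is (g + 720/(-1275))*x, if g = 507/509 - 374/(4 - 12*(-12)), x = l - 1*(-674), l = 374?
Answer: -3515774332/1600805 ≈ -2196.3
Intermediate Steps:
x = 1048 (x = 374 - 1*(-674) = 374 + 674 = 1048)
g = -57665/37666 (g = 507*(1/509) - 374/(4 + 144) = 507/509 - 374/148 = 507/509 - 374*1/148 = 507/509 - 187/74 = -57665/37666 ≈ -1.5310)
(g + 720/(-1275))*x = (-57665/37666 + 720/(-1275))*1048 = (-57665/37666 + 720*(-1/1275))*1048 = (-57665/37666 - 48/85)*1048 = -6709493/3201610*1048 = -3515774332/1600805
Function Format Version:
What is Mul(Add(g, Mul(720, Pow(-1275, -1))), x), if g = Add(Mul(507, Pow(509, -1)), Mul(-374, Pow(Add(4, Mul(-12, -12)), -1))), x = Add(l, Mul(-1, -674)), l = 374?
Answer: Rational(-3515774332, 1600805) ≈ -2196.3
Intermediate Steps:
x = 1048 (x = Add(374, Mul(-1, -674)) = Add(374, 674) = 1048)
g = Rational(-57665, 37666) (g = Add(Mul(507, Rational(1, 509)), Mul(-374, Pow(Add(4, 144), -1))) = Add(Rational(507, 509), Mul(-374, Pow(148, -1))) = Add(Rational(507, 509), Mul(-374, Rational(1, 148))) = Add(Rational(507, 509), Rational(-187, 74)) = Rational(-57665, 37666) ≈ -1.5310)
Mul(Add(g, Mul(720, Pow(-1275, -1))), x) = Mul(Add(Rational(-57665, 37666), Mul(720, Pow(-1275, -1))), 1048) = Mul(Add(Rational(-57665, 37666), Mul(720, Rational(-1, 1275))), 1048) = Mul(Add(Rational(-57665, 37666), Rational(-48, 85)), 1048) = Mul(Rational(-6709493, 3201610), 1048) = Rational(-3515774332, 1600805)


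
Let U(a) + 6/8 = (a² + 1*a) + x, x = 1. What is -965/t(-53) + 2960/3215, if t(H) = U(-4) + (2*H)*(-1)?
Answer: -2201964/304139 ≈ -7.2400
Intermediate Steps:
U(a) = ¼ + a + a² (U(a) = -¾ + ((a² + 1*a) + 1) = -¾ + ((a² + a) + 1) = -¾ + ((a + a²) + 1) = -¾ + (1 + a + a²) = ¼ + a + a²)
t(H) = 49/4 - 2*H (t(H) = (¼ - 4 + (-4)²) + (2*H)*(-1) = (¼ - 4 + 16) - 2*H = 49/4 - 2*H)
-965/t(-53) + 2960/3215 = -965/(49/4 - 2*(-53)) + 2960/3215 = -965/(49/4 + 106) + 2960*(1/3215) = -965/473/4 + 592/643 = -965*4/473 + 592/643 = -3860/473 + 592/643 = -2201964/304139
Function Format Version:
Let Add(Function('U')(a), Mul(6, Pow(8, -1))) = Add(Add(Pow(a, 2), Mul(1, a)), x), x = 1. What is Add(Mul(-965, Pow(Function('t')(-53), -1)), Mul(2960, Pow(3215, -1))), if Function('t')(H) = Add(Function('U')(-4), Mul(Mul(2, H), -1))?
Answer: Rational(-2201964, 304139) ≈ -7.2400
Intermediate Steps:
Function('U')(a) = Add(Rational(1, 4), a, Pow(a, 2)) (Function('U')(a) = Add(Rational(-3, 4), Add(Add(Pow(a, 2), Mul(1, a)), 1)) = Add(Rational(-3, 4), Add(Add(Pow(a, 2), a), 1)) = Add(Rational(-3, 4), Add(Add(a, Pow(a, 2)), 1)) = Add(Rational(-3, 4), Add(1, a, Pow(a, 2))) = Add(Rational(1, 4), a, Pow(a, 2)))
Function('t')(H) = Add(Rational(49, 4), Mul(-2, H)) (Function('t')(H) = Add(Add(Rational(1, 4), -4, Pow(-4, 2)), Mul(Mul(2, H), -1)) = Add(Add(Rational(1, 4), -4, 16), Mul(-2, H)) = Add(Rational(49, 4), Mul(-2, H)))
Add(Mul(-965, Pow(Function('t')(-53), -1)), Mul(2960, Pow(3215, -1))) = Add(Mul(-965, Pow(Add(Rational(49, 4), Mul(-2, -53)), -1)), Mul(2960, Pow(3215, -1))) = Add(Mul(-965, Pow(Add(Rational(49, 4), 106), -1)), Mul(2960, Rational(1, 3215))) = Add(Mul(-965, Pow(Rational(473, 4), -1)), Rational(592, 643)) = Add(Mul(-965, Rational(4, 473)), Rational(592, 643)) = Add(Rational(-3860, 473), Rational(592, 643)) = Rational(-2201964, 304139)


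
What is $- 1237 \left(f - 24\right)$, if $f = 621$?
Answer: $-738489$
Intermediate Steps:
$- 1237 \left(f - 24\right) = - 1237 \left(621 - 24\right) = \left(-1237\right) 597 = -738489$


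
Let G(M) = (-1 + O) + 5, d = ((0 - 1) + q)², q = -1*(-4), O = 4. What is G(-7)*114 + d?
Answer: 921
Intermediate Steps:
q = 4
d = 9 (d = ((0 - 1) + 4)² = (-1 + 4)² = 3² = 9)
G(M) = 8 (G(M) = (-1 + 4) + 5 = 3 + 5 = 8)
G(-7)*114 + d = 8*114 + 9 = 912 + 9 = 921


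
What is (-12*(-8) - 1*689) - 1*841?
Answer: -1434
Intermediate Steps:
(-12*(-8) - 1*689) - 1*841 = (96 - 689) - 841 = -593 - 841 = -1434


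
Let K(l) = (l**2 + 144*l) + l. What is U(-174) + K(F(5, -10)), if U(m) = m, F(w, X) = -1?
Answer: -318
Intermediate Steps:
K(l) = l**2 + 145*l
U(-174) + K(F(5, -10)) = -174 - (145 - 1) = -174 - 1*144 = -174 - 144 = -318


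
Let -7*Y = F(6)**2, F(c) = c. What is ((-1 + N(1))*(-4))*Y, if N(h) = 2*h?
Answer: 144/7 ≈ 20.571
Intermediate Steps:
Y = -36/7 (Y = -1/7*6**2 = -1/7*36 = -36/7 ≈ -5.1429)
((-1 + N(1))*(-4))*Y = ((-1 + 2*1)*(-4))*(-36/7) = ((-1 + 2)*(-4))*(-36/7) = (1*(-4))*(-36/7) = -4*(-36/7) = 144/7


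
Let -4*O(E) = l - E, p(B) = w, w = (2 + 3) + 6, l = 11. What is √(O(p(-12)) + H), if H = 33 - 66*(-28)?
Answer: 3*√209 ≈ 43.370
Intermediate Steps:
H = 1881 (H = 33 + 1848 = 1881)
w = 11 (w = 5 + 6 = 11)
p(B) = 11
O(E) = -11/4 + E/4 (O(E) = -(11 - E)/4 = -11/4 + E/4)
√(O(p(-12)) + H) = √((-11/4 + (¼)*11) + 1881) = √((-11/4 + 11/4) + 1881) = √(0 + 1881) = √1881 = 3*√209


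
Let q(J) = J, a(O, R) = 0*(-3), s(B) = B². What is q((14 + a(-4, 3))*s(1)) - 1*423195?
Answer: -423181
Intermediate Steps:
a(O, R) = 0
q((14 + a(-4, 3))*s(1)) - 1*423195 = (14 + 0)*1² - 1*423195 = 14*1 - 423195 = 14 - 423195 = -423181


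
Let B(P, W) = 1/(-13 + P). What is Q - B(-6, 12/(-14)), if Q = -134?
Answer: -2545/19 ≈ -133.95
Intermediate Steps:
Q - B(-6, 12/(-14)) = -134 - 1/(-13 - 6) = -134 - 1/(-19) = -134 - 1*(-1/19) = -134 + 1/19 = -2545/19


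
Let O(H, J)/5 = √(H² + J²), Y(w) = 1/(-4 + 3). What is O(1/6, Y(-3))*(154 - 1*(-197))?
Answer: 585*√37/2 ≈ 1779.2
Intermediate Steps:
Y(w) = -1 (Y(w) = 1/(-1) = -1)
O(H, J) = 5*√(H² + J²)
O(1/6, Y(-3))*(154 - 1*(-197)) = (5*√((1/6)² + (-1)²))*(154 - 1*(-197)) = (5*√((⅙)² + 1))*(154 + 197) = (5*√(1/36 + 1))*351 = (5*√(37/36))*351 = (5*(√37/6))*351 = (5*√37/6)*351 = 585*√37/2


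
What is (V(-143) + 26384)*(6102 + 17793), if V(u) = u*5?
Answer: 613360755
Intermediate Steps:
V(u) = 5*u
(V(-143) + 26384)*(6102 + 17793) = (5*(-143) + 26384)*(6102 + 17793) = (-715 + 26384)*23895 = 25669*23895 = 613360755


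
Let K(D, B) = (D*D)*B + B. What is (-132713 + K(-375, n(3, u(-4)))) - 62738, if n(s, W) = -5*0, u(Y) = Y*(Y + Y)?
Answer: -195451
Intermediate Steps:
u(Y) = 2*Y**2 (u(Y) = Y*(2*Y) = 2*Y**2)
n(s, W) = 0
K(D, B) = B + B*D**2 (K(D, B) = D**2*B + B = B*D**2 + B = B + B*D**2)
(-132713 + K(-375, n(3, u(-4)))) - 62738 = (-132713 + 0*(1 + (-375)**2)) - 62738 = (-132713 + 0*(1 + 140625)) - 62738 = (-132713 + 0*140626) - 62738 = (-132713 + 0) - 62738 = -132713 - 62738 = -195451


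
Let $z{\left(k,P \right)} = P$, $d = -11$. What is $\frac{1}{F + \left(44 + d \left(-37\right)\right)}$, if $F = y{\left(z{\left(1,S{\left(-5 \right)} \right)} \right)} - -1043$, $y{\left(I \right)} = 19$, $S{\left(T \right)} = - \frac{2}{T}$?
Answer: $\frac{1}{1513} \approx 0.00066094$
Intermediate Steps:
$F = 1062$ ($F = 19 - -1043 = 19 + 1043 = 1062$)
$\frac{1}{F + \left(44 + d \left(-37\right)\right)} = \frac{1}{1062 + \left(44 - -407\right)} = \frac{1}{1062 + \left(44 + 407\right)} = \frac{1}{1062 + 451} = \frac{1}{1513}$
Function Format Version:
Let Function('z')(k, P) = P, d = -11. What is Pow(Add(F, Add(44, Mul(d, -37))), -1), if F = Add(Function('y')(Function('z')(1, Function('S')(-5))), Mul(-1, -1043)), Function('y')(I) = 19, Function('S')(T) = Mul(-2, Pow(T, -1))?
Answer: Rational(1, 1513) ≈ 0.00066094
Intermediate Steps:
F = 1062 (F = Add(19, Mul(-1, -1043)) = Add(19, 1043) = 1062)
Pow(Add(F, Add(44, Mul(d, -37))), -1) = Pow(Add(1062, Add(44, Mul(-11, -37))), -1) = Pow(Add(1062, Add(44, 407)), -1) = Pow(Add(1062, 451), -1) = Pow(1513, -1) = Rational(1, 1513)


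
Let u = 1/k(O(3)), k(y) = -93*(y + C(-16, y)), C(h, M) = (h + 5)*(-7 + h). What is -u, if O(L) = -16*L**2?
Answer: 1/10137 ≈ 9.8648e-5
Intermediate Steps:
C(h, M) = (-7 + h)*(5 + h) (C(h, M) = (5 + h)*(-7 + h) = (-7 + h)*(5 + h))
k(y) = -23529 - 93*y (k(y) = -93*(y + (-35 + (-16)**2 - 2*(-16))) = -93*(y + (-35 + 256 + 32)) = -93*(y + 253) = -93*(253 + y) = -23529 - 93*y)
u = -1/10137 (u = 1/(-23529 - (-1488)*3**2) = 1/(-23529 - (-1488)*9) = 1/(-23529 - 93*(-144)) = 1/(-23529 + 13392) = 1/(-10137) = -1/10137 ≈ -9.8648e-5)
-u = -1*(-1/10137) = 1/10137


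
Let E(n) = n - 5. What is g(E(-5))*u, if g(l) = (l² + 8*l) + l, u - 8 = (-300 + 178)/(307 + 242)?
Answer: 700/9 ≈ 77.778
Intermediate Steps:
E(n) = -5 + n
u = 70/9 (u = 8 + (-300 + 178)/(307 + 242) = 8 - 122/549 = 8 - 122*1/549 = 8 - 2/9 = 70/9 ≈ 7.7778)
g(l) = l² + 9*l
g(E(-5))*u = ((-5 - 5)*(9 + (-5 - 5)))*(70/9) = -10*(9 - 10)*(70/9) = -10*(-1)*(70/9) = 10*(70/9) = 700/9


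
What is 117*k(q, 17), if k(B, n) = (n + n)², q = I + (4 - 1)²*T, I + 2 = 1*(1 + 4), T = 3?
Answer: 135252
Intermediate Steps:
I = 3 (I = -2 + 1*(1 + 4) = -2 + 1*5 = -2 + 5 = 3)
q = 30 (q = 3 + (4 - 1)²*3 = 3 + 3²*3 = 3 + 9*3 = 3 + 27 = 30)
k(B, n) = 4*n² (k(B, n) = (2*n)² = 4*n²)
117*k(q, 17) = 117*(4*17²) = 117*(4*289) = 117*1156 = 135252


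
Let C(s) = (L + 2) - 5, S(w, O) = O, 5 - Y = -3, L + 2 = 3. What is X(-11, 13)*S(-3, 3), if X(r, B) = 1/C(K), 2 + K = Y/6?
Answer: -3/2 ≈ -1.5000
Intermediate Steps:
L = 1 (L = -2 + 3 = 1)
Y = 8 (Y = 5 - 1*(-3) = 5 + 3 = 8)
K = -⅔ (K = -2 + 8/6 = -2 + 8*(⅙) = -2 + 4/3 = -⅔ ≈ -0.66667)
C(s) = -2 (C(s) = (1 + 2) - 5 = 3 - 5 = -2)
X(r, B) = -½ (X(r, B) = 1/(-2) = -½)
X(-11, 13)*S(-3, 3) = -½*3 = -3/2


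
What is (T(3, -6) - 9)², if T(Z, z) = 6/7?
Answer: 3249/49 ≈ 66.306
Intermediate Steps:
T(Z, z) = 6/7 (T(Z, z) = 6*(⅐) = 6/7)
(T(3, -6) - 9)² = (6/7 - 9)² = (-57/7)² = 3249/49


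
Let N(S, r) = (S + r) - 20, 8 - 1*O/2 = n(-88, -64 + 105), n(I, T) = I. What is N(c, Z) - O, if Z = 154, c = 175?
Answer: 117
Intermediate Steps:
O = 192 (O = 16 - 2*(-88) = 16 + 176 = 192)
N(S, r) = -20 + S + r
N(c, Z) - O = (-20 + 175 + 154) - 1*192 = 309 - 192 = 117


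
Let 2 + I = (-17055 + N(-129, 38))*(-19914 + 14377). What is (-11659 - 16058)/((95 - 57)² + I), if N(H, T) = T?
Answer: -27717/94224571 ≈ -0.00029416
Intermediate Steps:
I = 94223127 (I = -2 + (-17055 + 38)*(-19914 + 14377) = -2 - 17017*(-5537) = -2 + 94223129 = 94223127)
(-11659 - 16058)/((95 - 57)² + I) = (-11659 - 16058)/((95 - 57)² + 94223127) = -27717/(38² + 94223127) = -27717/(1444 + 94223127) = -27717/94224571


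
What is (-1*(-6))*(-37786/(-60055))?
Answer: 226716/60055 ≈ 3.7751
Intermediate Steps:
(-1*(-6))*(-37786/(-60055)) = 6*(-37786*(-1/60055)) = 6*(37786/60055) = 226716/60055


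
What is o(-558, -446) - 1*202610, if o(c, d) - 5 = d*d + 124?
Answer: -3565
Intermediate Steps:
o(c, d) = 129 + d**2 (o(c, d) = 5 + (d*d + 124) = 5 + (d**2 + 124) = 5 + (124 + d**2) = 129 + d**2)
o(-558, -446) - 1*202610 = (129 + (-446)**2) - 1*202610 = (129 + 198916) - 202610 = 199045 - 202610 = -3565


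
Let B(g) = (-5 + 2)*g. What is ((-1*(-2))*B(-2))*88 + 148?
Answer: 1204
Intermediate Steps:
B(g) = -3*g
((-1*(-2))*B(-2))*88 + 148 = ((-1*(-2))*(-3*(-2)))*88 + 148 = (2*6)*88 + 148 = 12*88 + 148 = 1056 + 148 = 1204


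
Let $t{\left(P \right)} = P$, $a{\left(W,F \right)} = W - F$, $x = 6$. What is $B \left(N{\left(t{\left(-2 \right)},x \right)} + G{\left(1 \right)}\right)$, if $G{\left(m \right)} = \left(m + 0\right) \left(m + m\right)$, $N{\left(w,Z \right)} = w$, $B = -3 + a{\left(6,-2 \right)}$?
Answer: $0$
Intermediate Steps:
$B = 5$ ($B = -3 + \left(6 - -2\right) = -3 + \left(6 + 2\right) = -3 + 8 = 5$)
$G{\left(m \right)} = 2 m^{2}$ ($G{\left(m \right)} = m 2 m = 2 m^{2}$)
$B \left(N{\left(t{\left(-2 \right)},x \right)} + G{\left(1 \right)}\right) = 5 \left(-2 + 2 \cdot 1^{2}\right) = 5 \left(-2 + 2 \cdot 1\right) = 5 \left(-2 + 2\right) = 5 \cdot 0 = 0$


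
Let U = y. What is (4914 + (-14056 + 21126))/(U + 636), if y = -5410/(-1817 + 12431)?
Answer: 63599088/3372547 ≈ 18.858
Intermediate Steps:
y = -2705/5307 (y = -5410/10614 = -5410*1/10614 = -2705/5307 ≈ -0.50970)
U = -2705/5307 ≈ -0.50970
(4914 + (-14056 + 21126))/(U + 636) = (4914 + (-14056 + 21126))/(-2705/5307 + 636) = (4914 + 7070)/(3372547/5307) = 11984*(5307/3372547) = 63599088/3372547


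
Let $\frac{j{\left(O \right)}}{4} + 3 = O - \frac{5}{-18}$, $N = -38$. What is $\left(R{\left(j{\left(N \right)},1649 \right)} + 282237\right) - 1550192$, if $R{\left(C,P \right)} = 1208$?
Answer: $-1266747$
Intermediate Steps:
$j{\left(O \right)} = - \frac{98}{9} + 4 O$ ($j{\left(O \right)} = -12 + 4 \left(O - \frac{5}{-18}\right) = -12 + 4 \left(O - 5 \left(- \frac{1}{18}\right)\right) = -12 + 4 \left(O - - \frac{5}{18}\right) = -12 + 4 \left(O + \frac{5}{18}\right) = -12 + 4 \left(\frac{5}{18} + O\right) = -12 + \left(\frac{10}{9} + 4 O\right) = - \frac{98}{9} + 4 O$)
$\left(R{\left(j{\left(N \right)},1649 \right)} + 282237\right) - 1550192 = \left(1208 + 282237\right) - 1550192 = 283445 - 1550192 = -1266747$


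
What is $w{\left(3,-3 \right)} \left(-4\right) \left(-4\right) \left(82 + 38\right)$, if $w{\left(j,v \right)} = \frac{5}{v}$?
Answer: $-3200$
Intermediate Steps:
$w{\left(3,-3 \right)} \left(-4\right) \left(-4\right) \left(82 + 38\right) = \frac{5}{-3} \left(-4\right) \left(-4\right) \left(82 + 38\right) = 5 \left(- \frac{1}{3}\right) \left(-4\right) \left(-4\right) 120 = \left(- \frac{5}{3}\right) \left(-4\right) \left(-4\right) 120 = \frac{20}{3} \left(-4\right) 120 = \left(- \frac{80}{3}\right) 120 = -3200$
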